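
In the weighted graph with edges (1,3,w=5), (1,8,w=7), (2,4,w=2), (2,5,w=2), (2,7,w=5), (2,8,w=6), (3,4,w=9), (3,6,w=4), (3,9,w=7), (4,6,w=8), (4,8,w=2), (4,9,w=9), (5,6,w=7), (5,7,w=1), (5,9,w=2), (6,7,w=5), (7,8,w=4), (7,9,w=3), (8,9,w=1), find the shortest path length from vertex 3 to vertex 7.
9 (path: 3 -> 6 -> 7; weights 4 + 5 = 9)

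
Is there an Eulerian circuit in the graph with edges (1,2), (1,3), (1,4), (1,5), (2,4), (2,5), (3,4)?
No (2 vertices have odd degree: {2, 4}; Eulerian circuit requires 0)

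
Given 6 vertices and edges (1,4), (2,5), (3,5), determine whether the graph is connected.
No, it has 3 components: {1, 4}, {2, 3, 5}, {6}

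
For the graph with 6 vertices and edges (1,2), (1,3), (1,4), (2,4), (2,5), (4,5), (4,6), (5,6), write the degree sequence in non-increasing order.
[4, 3, 3, 3, 2, 1] (degrees: deg(1)=3, deg(2)=3, deg(3)=1, deg(4)=4, deg(5)=3, deg(6)=2)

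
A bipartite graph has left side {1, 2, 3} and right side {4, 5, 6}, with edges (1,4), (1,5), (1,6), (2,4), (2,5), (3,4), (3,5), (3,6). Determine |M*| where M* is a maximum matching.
3 (matching: (1,6), (2,5), (3,4); upper bound min(|L|,|R|) = min(3,3) = 3)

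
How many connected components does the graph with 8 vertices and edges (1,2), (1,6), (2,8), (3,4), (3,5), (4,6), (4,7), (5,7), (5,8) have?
1 (components: {1, 2, 3, 4, 5, 6, 7, 8})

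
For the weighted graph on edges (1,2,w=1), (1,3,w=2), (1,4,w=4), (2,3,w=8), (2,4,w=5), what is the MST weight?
7 (MST edges: (1,2,w=1), (1,3,w=2), (1,4,w=4); sum of weights 1 + 2 + 4 = 7)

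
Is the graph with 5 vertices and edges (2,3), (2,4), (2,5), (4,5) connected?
No, it has 2 components: {1}, {2, 3, 4, 5}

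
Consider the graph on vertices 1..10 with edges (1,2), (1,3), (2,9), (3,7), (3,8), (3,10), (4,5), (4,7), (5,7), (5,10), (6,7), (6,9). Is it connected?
Yes (BFS from 1 visits [1, 2, 3, 9, 7, 8, 10, 6, 4, 5] — all 10 vertices reached)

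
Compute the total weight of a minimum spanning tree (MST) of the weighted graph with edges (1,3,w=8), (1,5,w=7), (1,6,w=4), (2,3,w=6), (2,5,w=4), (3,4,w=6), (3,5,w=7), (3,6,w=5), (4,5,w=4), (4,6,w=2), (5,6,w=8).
19 (MST edges: (1,6,w=4), (2,5,w=4), (3,6,w=5), (4,5,w=4), (4,6,w=2); sum of weights 4 + 4 + 5 + 4 + 2 = 19)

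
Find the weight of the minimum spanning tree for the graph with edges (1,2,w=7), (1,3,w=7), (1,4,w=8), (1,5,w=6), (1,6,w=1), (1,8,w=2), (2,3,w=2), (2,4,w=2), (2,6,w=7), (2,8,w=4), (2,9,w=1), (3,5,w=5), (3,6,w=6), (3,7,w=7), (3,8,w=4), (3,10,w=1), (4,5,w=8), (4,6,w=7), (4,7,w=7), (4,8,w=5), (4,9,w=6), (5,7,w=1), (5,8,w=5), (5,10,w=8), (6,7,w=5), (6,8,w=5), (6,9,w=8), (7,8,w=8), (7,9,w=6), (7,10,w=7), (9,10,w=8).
19 (MST edges: (1,6,w=1), (1,8,w=2), (2,3,w=2), (2,4,w=2), (2,8,w=4), (2,9,w=1), (3,5,w=5), (3,10,w=1), (5,7,w=1); sum of weights 1 + 2 + 2 + 2 + 4 + 1 + 5 + 1 + 1 = 19)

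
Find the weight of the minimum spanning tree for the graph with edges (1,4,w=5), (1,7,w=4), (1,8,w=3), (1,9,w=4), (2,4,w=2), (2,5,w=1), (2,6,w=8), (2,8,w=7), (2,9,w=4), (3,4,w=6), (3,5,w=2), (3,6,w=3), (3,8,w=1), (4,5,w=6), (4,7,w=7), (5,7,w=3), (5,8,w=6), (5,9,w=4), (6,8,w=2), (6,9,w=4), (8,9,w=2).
16 (MST edges: (1,8,w=3), (2,4,w=2), (2,5,w=1), (3,5,w=2), (3,8,w=1), (5,7,w=3), (6,8,w=2), (8,9,w=2); sum of weights 3 + 2 + 1 + 2 + 1 + 3 + 2 + 2 = 16)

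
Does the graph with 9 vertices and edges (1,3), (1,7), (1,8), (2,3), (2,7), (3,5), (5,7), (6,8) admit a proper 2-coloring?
Yes. Partition: {1, 2, 4, 5, 6, 9}, {3, 7, 8}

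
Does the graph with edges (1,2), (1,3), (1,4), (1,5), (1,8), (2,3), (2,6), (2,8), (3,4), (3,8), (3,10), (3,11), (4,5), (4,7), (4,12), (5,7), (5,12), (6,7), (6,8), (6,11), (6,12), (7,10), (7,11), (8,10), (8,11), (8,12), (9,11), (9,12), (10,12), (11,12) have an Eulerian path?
No (6 vertices have odd degree: {1, 4, 6, 7, 8, 12}; Eulerian path requires 0 or 2)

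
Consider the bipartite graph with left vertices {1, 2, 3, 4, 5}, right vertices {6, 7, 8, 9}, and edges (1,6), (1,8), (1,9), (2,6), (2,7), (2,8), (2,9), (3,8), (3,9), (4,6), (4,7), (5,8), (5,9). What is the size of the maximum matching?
4 (matching: (1,9), (2,6), (3,8), (4,7); upper bound min(|L|,|R|) = min(5,4) = 4)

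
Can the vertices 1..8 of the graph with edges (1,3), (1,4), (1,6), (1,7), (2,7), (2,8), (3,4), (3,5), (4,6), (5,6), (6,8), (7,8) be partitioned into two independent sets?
No (odd cycle of length 3: 3 -> 1 -> 4 -> 3)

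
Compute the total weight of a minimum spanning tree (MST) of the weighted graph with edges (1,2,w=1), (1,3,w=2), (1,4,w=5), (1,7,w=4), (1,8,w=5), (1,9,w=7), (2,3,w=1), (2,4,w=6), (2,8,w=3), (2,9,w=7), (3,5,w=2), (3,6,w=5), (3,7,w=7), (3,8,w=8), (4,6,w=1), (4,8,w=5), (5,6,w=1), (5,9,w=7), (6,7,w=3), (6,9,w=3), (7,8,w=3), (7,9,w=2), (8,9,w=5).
14 (MST edges: (1,2,w=1), (2,3,w=1), (2,8,w=3), (3,5,w=2), (4,6,w=1), (5,6,w=1), (6,7,w=3), (7,9,w=2); sum of weights 1 + 1 + 3 + 2 + 1 + 1 + 3 + 2 = 14)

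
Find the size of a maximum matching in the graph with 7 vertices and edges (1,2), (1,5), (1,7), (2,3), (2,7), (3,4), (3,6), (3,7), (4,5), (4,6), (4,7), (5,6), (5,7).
3 (matching: (2,3), (4,6), (5,7); upper bound floor(n/2) = floor(7/2) = 3)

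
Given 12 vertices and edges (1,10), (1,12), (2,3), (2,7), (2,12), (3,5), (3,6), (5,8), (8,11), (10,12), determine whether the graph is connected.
No, it has 3 components: {1, 2, 3, 5, 6, 7, 8, 10, 11, 12}, {4}, {9}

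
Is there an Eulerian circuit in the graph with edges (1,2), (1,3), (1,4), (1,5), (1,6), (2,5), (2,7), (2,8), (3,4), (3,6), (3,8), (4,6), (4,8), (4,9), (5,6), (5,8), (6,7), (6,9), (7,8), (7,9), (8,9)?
No (2 vertices have odd degree: {1, 4}; Eulerian circuit requires 0)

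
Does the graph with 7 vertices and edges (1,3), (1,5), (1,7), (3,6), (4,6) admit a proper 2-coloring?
Yes. Partition: {1, 2, 6}, {3, 4, 5, 7}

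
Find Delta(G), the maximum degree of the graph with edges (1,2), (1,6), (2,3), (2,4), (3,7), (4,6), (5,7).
3 (attained at vertex 2)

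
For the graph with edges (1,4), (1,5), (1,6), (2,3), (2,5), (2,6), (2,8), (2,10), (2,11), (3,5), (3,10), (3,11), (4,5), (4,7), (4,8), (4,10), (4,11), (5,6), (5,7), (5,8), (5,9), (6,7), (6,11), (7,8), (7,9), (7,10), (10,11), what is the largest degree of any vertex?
8 (attained at vertex 5)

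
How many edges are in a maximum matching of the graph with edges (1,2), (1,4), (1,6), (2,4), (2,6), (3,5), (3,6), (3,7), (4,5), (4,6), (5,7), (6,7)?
3 (matching: (1,6), (3,7), (4,5); upper bound floor(n/2) = floor(7/2) = 3)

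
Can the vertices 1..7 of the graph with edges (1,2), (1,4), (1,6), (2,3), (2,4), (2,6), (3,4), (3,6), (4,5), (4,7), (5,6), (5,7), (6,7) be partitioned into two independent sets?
No (odd cycle of length 3: 2 -> 1 -> 6 -> 2)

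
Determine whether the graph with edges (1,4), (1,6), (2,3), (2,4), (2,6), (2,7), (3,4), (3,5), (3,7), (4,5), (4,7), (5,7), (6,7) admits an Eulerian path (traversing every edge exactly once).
No (4 vertices have odd degree: {4, 5, 6, 7}; Eulerian path requires 0 or 2)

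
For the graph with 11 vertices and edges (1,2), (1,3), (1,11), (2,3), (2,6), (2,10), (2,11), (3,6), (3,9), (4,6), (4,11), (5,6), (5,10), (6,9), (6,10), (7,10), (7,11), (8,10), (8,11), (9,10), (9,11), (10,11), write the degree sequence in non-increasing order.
[7, 7, 6, 5, 4, 4, 3, 2, 2, 2, 2] (degrees: deg(1)=3, deg(2)=5, deg(3)=4, deg(4)=2, deg(5)=2, deg(6)=6, deg(7)=2, deg(8)=2, deg(9)=4, deg(10)=7, deg(11)=7)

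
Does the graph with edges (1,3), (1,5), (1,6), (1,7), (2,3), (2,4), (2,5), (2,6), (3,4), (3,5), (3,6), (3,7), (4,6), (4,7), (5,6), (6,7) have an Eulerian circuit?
Yes (the graph is connected and all 7 vertices have even degree)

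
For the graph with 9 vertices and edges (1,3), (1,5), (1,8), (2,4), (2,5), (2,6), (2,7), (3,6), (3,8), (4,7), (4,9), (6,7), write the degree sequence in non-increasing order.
[4, 3, 3, 3, 3, 3, 2, 2, 1] (degrees: deg(1)=3, deg(2)=4, deg(3)=3, deg(4)=3, deg(5)=2, deg(6)=3, deg(7)=3, deg(8)=2, deg(9)=1)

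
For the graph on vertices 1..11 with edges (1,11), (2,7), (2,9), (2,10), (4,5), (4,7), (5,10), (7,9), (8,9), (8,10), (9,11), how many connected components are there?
3 (components: {1, 2, 4, 5, 7, 8, 9, 10, 11}, {3}, {6})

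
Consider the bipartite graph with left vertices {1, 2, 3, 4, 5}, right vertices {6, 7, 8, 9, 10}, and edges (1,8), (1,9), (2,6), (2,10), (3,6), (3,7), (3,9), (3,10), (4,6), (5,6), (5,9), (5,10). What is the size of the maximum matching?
5 (matching: (1,8), (2,10), (3,7), (4,6), (5,9); upper bound min(|L|,|R|) = min(5,5) = 5)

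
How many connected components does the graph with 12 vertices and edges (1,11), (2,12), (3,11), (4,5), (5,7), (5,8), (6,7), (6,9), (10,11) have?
3 (components: {1, 3, 10, 11}, {2, 12}, {4, 5, 6, 7, 8, 9})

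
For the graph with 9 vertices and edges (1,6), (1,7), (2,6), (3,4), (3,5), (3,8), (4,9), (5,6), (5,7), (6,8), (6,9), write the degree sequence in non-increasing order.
[5, 3, 3, 2, 2, 2, 2, 2, 1] (degrees: deg(1)=2, deg(2)=1, deg(3)=3, deg(4)=2, deg(5)=3, deg(6)=5, deg(7)=2, deg(8)=2, deg(9)=2)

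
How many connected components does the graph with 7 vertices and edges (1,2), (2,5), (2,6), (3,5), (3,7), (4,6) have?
1 (components: {1, 2, 3, 4, 5, 6, 7})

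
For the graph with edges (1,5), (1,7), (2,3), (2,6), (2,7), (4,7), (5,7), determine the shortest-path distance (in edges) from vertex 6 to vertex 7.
2 (path: 6 -> 2 -> 7, 2 edges)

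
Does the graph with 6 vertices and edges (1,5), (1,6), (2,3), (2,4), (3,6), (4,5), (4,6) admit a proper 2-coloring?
Yes. Partition: {1, 3, 4}, {2, 5, 6}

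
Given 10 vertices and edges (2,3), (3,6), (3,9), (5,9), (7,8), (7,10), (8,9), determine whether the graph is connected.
No, it has 3 components: {1}, {2, 3, 5, 6, 7, 8, 9, 10}, {4}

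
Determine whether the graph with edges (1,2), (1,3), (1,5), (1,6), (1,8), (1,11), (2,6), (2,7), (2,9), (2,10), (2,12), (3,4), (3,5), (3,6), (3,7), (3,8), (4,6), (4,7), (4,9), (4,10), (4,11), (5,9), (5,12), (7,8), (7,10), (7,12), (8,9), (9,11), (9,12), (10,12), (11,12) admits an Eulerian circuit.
Yes (the graph is connected and all 12 vertices have even degree)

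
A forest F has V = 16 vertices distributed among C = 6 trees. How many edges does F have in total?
10 (Each of the 6 component trees on V_i vertices has V_i - 1 edges; summing gives V - C = 16 - 6 = 10)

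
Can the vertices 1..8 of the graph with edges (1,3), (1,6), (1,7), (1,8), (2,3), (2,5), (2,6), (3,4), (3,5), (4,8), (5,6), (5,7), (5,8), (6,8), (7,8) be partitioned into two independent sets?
No (odd cycle of length 3: 6 -> 1 -> 8 -> 6)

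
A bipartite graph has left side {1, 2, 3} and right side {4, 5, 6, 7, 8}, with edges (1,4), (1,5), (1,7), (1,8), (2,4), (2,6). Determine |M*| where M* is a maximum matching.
2 (matching: (1,8), (2,6); upper bound min(|L|,|R|) = min(3,5) = 3)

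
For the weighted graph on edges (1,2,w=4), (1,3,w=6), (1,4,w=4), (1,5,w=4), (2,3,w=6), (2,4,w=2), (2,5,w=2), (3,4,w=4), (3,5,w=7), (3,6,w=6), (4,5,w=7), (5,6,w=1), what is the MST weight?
13 (MST edges: (1,2,w=4), (2,4,w=2), (2,5,w=2), (3,4,w=4), (5,6,w=1); sum of weights 4 + 2 + 2 + 4 + 1 = 13)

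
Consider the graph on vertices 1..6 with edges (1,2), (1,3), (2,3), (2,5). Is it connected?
No, it has 3 components: {1, 2, 3, 5}, {4}, {6}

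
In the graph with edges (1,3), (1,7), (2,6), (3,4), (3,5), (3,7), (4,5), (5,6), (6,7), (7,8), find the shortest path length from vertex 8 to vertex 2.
3 (path: 8 -> 7 -> 6 -> 2, 3 edges)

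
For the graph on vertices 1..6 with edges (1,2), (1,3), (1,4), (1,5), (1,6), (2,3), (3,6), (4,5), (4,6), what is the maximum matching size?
3 (matching: (1,5), (2,3), (4,6); upper bound floor(n/2) = floor(6/2) = 3)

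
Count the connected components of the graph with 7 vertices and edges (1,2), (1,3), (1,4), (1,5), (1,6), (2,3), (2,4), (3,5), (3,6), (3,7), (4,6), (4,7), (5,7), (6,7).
1 (components: {1, 2, 3, 4, 5, 6, 7})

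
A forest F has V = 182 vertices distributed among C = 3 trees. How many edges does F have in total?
179 (Each of the 3 component trees on V_i vertices has V_i - 1 edges; summing gives V - C = 182 - 3 = 179)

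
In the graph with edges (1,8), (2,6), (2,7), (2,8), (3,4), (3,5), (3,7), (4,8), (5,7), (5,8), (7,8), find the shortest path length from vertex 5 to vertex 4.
2 (path: 5 -> 8 -> 4, 2 edges)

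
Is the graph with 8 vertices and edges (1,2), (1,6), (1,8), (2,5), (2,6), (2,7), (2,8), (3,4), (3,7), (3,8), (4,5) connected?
Yes (BFS from 1 visits [1, 2, 6, 8, 5, 7, 3, 4] — all 8 vertices reached)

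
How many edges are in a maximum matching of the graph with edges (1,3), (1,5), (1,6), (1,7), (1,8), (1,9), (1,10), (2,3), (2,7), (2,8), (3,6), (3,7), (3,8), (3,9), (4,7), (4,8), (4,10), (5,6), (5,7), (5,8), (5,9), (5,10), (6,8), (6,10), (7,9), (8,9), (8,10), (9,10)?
5 (matching: (1,9), (2,3), (4,8), (5,7), (6,10); upper bound floor(n/2) = floor(10/2) = 5)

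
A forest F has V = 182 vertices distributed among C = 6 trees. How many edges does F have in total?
176 (Each of the 6 component trees on V_i vertices has V_i - 1 edges; summing gives V - C = 182 - 6 = 176)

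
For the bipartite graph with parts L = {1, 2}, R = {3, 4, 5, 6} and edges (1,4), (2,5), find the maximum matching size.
2 (matching: (1,4), (2,5); upper bound min(|L|,|R|) = min(2,4) = 2)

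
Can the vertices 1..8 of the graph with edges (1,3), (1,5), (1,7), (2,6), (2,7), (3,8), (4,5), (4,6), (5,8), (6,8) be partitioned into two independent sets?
Yes. Partition: {1, 2, 4, 8}, {3, 5, 6, 7}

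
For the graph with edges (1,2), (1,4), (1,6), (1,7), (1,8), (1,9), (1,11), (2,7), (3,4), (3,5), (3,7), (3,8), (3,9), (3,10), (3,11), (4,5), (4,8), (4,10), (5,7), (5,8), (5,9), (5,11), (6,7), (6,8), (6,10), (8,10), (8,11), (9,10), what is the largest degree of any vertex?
7 (attained at vertices 1, 3, 8)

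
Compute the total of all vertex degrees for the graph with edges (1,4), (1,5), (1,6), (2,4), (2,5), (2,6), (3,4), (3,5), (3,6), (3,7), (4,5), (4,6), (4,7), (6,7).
28 (handshake: sum of degrees = 2|E| = 2 x 14 = 28)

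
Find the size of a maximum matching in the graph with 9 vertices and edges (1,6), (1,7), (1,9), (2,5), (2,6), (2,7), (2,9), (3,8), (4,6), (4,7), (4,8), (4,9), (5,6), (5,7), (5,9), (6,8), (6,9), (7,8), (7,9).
4 (matching: (1,6), (2,5), (4,8), (7,9); upper bound floor(n/2) = floor(9/2) = 4)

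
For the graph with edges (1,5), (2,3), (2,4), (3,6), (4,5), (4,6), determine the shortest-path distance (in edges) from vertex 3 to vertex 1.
4 (path: 3 -> 2 -> 4 -> 5 -> 1, 4 edges)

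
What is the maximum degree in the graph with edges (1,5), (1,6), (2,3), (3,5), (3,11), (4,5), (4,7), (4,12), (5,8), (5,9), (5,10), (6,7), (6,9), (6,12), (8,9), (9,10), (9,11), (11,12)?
6 (attained at vertex 5)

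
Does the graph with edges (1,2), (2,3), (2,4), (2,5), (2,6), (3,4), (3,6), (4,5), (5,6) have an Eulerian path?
No (6 vertices have odd degree: {1, 2, 3, 4, 5, 6}; Eulerian path requires 0 or 2)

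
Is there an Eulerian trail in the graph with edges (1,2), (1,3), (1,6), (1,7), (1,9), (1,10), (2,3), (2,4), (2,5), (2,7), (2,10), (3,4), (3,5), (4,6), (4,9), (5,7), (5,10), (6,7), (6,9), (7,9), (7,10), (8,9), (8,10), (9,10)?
Yes — and in fact it has an Eulerian circuit (the graph is connected and all 10 vertices have even degree)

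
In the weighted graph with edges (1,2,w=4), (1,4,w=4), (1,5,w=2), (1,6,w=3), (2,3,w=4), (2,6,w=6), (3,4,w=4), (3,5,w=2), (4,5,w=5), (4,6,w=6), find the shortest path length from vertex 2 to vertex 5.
6 (path: 2 -> 1 -> 5; weights 4 + 2 = 6)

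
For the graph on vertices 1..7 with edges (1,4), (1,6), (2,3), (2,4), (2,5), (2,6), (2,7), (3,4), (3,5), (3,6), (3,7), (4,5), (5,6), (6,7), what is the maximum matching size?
3 (matching: (2,3), (4,5), (6,7); upper bound floor(n/2) = floor(7/2) = 3)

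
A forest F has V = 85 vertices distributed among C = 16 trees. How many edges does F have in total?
69 (Each of the 16 component trees on V_i vertices has V_i - 1 edges; summing gives V - C = 85 - 16 = 69)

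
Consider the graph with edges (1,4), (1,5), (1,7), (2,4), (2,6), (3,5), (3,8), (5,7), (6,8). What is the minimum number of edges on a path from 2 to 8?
2 (path: 2 -> 6 -> 8, 2 edges)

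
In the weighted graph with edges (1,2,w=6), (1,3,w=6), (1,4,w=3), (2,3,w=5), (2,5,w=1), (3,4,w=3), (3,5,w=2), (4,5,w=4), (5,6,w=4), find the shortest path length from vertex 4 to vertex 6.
8 (path: 4 -> 5 -> 6; weights 4 + 4 = 8)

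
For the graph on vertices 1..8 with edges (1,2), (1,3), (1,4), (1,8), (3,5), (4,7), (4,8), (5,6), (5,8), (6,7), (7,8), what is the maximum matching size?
4 (matching: (1,2), (3,5), (4,8), (6,7); upper bound floor(n/2) = floor(8/2) = 4)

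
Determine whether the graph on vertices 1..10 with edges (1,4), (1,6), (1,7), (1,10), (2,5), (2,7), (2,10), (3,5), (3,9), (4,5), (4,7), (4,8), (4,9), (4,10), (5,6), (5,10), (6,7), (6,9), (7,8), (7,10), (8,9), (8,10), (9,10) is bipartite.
No (odd cycle of length 3: 7 -> 1 -> 10 -> 7)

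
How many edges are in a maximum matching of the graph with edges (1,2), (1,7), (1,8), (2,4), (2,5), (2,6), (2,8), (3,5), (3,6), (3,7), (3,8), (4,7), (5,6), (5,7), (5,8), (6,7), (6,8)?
4 (matching: (1,7), (2,4), (3,6), (5,8); upper bound floor(n/2) = floor(8/2) = 4)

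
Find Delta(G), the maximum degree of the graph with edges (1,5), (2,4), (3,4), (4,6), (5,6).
3 (attained at vertex 4)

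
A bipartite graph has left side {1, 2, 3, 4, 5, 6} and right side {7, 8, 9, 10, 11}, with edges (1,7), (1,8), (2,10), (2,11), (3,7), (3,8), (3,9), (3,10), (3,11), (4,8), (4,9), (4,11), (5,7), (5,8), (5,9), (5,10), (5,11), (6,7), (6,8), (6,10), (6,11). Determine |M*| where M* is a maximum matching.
5 (matching: (1,8), (2,11), (3,10), (4,9), (5,7); upper bound min(|L|,|R|) = min(6,5) = 5)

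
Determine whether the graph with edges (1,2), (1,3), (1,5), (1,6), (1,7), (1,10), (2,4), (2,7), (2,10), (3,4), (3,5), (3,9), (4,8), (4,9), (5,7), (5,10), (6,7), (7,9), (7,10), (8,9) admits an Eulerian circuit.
Yes (the graph is connected and all 10 vertices have even degree)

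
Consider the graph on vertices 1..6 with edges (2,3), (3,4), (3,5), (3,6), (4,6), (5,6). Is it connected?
No, it has 2 components: {1}, {2, 3, 4, 5, 6}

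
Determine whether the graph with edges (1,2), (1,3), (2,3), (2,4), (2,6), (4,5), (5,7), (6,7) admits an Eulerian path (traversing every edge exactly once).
Yes — and in fact it has an Eulerian circuit (the graph is connected and all 7 vertices have even degree)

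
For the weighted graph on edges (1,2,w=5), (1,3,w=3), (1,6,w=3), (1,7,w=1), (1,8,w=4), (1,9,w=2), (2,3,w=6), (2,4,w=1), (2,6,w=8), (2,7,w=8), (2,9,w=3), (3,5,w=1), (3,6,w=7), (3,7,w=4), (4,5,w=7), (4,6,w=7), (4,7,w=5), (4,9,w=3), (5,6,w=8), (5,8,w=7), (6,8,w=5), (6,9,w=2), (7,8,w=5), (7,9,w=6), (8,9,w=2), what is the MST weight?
15 (MST edges: (1,3,w=3), (1,7,w=1), (1,9,w=2), (2,4,w=1), (2,9,w=3), (3,5,w=1), (6,9,w=2), (8,9,w=2); sum of weights 3 + 1 + 2 + 1 + 3 + 1 + 2 + 2 = 15)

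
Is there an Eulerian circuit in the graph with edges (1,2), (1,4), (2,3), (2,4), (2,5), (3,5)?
Yes (the graph is connected and all 5 vertices have even degree)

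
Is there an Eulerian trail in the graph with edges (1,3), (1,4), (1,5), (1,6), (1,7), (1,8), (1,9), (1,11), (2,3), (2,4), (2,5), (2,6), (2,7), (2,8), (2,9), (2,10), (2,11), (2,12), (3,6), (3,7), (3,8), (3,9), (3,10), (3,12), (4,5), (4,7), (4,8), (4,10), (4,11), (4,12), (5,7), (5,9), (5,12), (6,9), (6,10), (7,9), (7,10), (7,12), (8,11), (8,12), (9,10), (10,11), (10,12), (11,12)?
Yes (the graph is connected and exactly 2 vertices have odd degree: {6, 9}; any Eulerian path must start and end at those)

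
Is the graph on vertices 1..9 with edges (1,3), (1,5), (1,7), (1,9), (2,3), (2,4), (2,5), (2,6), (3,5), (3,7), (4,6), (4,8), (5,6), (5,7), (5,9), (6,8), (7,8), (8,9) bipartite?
No (odd cycle of length 3: 7 -> 1 -> 5 -> 7)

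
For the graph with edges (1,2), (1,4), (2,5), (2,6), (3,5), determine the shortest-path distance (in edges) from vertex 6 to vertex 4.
3 (path: 6 -> 2 -> 1 -> 4, 3 edges)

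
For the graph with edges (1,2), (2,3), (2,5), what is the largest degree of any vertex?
3 (attained at vertex 2)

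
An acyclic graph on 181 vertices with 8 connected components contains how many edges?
173 (Each of the 8 component trees on V_i vertices has V_i - 1 edges; summing gives V - C = 181 - 8 = 173)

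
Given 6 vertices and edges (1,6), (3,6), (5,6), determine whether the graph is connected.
No, it has 3 components: {1, 3, 5, 6}, {2}, {4}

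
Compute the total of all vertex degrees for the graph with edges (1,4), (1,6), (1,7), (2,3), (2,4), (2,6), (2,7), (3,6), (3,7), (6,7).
20 (handshake: sum of degrees = 2|E| = 2 x 10 = 20)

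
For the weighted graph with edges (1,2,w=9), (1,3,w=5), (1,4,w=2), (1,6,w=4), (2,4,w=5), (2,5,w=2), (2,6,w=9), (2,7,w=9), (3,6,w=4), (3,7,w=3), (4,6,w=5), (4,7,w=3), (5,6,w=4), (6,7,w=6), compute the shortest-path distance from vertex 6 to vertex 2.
6 (path: 6 -> 5 -> 2; weights 4 + 2 = 6)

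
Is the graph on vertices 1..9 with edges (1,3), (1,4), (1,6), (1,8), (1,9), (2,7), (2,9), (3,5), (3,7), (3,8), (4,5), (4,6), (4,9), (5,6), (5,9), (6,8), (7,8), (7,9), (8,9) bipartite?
No (odd cycle of length 3: 4 -> 1 -> 6 -> 4)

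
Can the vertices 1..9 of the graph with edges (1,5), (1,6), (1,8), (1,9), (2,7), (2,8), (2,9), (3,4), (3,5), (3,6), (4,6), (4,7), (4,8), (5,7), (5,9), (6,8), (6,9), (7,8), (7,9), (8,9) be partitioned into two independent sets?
No (odd cycle of length 3: 9 -> 1 -> 6 -> 9)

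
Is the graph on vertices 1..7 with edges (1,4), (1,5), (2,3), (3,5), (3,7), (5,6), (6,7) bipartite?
Yes. Partition: {1, 3, 6}, {2, 4, 5, 7}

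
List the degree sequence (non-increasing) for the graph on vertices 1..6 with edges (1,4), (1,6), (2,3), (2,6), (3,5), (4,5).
[2, 2, 2, 2, 2, 2] (degrees: deg(1)=2, deg(2)=2, deg(3)=2, deg(4)=2, deg(5)=2, deg(6)=2)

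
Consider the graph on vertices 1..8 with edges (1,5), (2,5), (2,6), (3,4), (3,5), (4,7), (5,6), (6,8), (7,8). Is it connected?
Yes (BFS from 1 visits [1, 5, 2, 3, 6, 4, 8, 7] — all 8 vertices reached)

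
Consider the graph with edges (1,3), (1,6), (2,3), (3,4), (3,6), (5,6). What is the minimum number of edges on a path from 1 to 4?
2 (path: 1 -> 3 -> 4, 2 edges)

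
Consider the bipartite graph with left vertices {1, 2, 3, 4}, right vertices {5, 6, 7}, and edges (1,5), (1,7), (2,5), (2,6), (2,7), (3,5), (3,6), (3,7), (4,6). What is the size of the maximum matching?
3 (matching: (1,7), (2,6), (3,5); upper bound min(|L|,|R|) = min(4,3) = 3)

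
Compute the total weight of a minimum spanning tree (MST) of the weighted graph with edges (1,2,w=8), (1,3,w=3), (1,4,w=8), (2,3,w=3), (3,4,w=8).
14 (MST edges: (1,3,w=3), (1,4,w=8), (2,3,w=3); sum of weights 3 + 8 + 3 = 14)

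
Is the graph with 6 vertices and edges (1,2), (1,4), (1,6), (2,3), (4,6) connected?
No, it has 2 components: {1, 2, 3, 4, 6}, {5}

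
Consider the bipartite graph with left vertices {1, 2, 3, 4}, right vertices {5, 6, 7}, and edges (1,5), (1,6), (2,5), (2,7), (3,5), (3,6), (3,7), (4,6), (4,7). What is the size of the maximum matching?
3 (matching: (1,6), (2,7), (3,5); upper bound min(|L|,|R|) = min(4,3) = 3)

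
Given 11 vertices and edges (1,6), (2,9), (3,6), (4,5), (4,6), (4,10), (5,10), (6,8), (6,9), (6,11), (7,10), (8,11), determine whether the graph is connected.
Yes (BFS from 1 visits [1, 6, 3, 4, 8, 9, 11, 5, 10, 2, 7] — all 11 vertices reached)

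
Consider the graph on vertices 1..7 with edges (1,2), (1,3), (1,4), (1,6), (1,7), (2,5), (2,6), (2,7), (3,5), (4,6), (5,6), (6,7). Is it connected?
Yes (BFS from 1 visits [1, 2, 3, 4, 6, 7, 5] — all 7 vertices reached)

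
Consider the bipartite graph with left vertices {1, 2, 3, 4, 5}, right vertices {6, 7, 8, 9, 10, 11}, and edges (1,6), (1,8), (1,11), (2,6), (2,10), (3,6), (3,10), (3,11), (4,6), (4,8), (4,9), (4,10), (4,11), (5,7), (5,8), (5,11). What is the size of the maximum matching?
5 (matching: (1,8), (2,10), (3,11), (4,9), (5,7); upper bound min(|L|,|R|) = min(5,6) = 5)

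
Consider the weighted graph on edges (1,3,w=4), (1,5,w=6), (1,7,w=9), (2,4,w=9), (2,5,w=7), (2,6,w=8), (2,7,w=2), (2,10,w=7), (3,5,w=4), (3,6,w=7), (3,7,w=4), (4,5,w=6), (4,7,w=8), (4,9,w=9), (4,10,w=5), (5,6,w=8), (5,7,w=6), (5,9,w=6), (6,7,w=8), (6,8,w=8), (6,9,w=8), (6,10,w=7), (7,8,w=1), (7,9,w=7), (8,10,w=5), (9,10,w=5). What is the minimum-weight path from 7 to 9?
7 (path: 7 -> 9; weights 7 = 7)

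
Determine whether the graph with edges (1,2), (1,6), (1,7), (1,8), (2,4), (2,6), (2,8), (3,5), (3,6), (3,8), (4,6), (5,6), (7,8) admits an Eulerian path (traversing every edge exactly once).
Yes (the graph is connected and exactly 2 vertices have odd degree: {3, 6}; any Eulerian path must start and end at those)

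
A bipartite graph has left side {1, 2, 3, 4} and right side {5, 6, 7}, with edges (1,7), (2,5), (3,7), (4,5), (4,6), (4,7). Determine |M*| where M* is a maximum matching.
3 (matching: (1,7), (2,5), (4,6); upper bound min(|L|,|R|) = min(4,3) = 3)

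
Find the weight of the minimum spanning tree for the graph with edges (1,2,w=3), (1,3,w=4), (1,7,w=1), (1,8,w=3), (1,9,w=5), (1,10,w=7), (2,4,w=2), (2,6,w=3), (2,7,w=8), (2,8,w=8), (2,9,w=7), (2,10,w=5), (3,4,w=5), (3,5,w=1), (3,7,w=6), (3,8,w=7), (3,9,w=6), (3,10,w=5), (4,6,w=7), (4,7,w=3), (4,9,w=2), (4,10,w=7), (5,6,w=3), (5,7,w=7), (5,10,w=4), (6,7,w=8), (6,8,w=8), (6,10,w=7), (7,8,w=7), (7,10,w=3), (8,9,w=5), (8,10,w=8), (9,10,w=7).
21 (MST edges: (1,2,w=3), (1,7,w=1), (1,8,w=3), (2,4,w=2), (2,6,w=3), (3,5,w=1), (4,9,w=2), (5,6,w=3), (7,10,w=3); sum of weights 3 + 1 + 3 + 2 + 3 + 1 + 2 + 3 + 3 = 21)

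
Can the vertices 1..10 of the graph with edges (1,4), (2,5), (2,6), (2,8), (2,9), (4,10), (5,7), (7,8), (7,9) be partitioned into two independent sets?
Yes. Partition: {1, 2, 3, 7, 10}, {4, 5, 6, 8, 9}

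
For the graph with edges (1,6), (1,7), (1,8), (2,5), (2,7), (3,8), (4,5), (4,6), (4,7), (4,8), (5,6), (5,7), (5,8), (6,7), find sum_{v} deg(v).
28 (handshake: sum of degrees = 2|E| = 2 x 14 = 28)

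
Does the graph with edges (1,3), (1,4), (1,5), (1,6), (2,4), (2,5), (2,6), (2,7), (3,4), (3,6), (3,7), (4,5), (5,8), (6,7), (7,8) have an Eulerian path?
Yes — and in fact it has an Eulerian circuit (the graph is connected and all 8 vertices have even degree)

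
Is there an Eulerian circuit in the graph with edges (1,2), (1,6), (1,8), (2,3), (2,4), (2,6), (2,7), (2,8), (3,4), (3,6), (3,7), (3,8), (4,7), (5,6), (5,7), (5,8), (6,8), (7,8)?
No (6 vertices have odd degree: {1, 3, 4, 5, 6, 7}; Eulerian circuit requires 0)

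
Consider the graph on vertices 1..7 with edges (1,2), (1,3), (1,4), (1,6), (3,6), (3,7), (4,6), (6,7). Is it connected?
No, it has 2 components: {1, 2, 3, 4, 6, 7}, {5}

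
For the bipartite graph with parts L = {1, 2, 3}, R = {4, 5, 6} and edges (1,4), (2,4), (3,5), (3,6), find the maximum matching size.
2 (matching: (1,4), (3,6); upper bound min(|L|,|R|) = min(3,3) = 3)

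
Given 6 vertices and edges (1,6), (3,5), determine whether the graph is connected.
No, it has 4 components: {1, 6}, {2}, {3, 5}, {4}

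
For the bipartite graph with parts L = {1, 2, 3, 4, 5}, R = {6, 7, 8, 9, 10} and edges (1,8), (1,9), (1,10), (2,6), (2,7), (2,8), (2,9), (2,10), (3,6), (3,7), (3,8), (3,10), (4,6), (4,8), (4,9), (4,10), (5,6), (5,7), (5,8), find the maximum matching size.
5 (matching: (1,10), (2,9), (3,8), (4,6), (5,7); upper bound min(|L|,|R|) = min(5,5) = 5)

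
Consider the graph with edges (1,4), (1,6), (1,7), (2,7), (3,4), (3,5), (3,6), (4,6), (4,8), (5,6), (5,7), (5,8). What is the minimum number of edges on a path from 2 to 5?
2 (path: 2 -> 7 -> 5, 2 edges)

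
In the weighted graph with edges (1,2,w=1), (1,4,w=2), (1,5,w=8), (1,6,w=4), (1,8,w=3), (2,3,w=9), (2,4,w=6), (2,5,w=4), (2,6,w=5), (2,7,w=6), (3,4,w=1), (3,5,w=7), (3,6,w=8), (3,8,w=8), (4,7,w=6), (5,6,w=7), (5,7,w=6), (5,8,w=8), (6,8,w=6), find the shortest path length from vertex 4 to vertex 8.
5 (path: 4 -> 1 -> 8; weights 2 + 3 = 5)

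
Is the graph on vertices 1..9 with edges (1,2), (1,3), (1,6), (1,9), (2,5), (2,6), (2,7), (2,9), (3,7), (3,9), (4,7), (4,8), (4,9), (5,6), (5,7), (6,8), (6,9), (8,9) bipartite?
No (odd cycle of length 3: 9 -> 1 -> 3 -> 9)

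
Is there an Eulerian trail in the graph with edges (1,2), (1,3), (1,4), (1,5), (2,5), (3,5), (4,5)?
Yes — and in fact it has an Eulerian circuit (the graph is connected and all 5 vertices have even degree)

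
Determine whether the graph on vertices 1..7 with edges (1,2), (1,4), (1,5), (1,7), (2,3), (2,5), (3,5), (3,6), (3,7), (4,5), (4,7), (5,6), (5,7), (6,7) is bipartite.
No (odd cycle of length 3: 5 -> 1 -> 4 -> 5)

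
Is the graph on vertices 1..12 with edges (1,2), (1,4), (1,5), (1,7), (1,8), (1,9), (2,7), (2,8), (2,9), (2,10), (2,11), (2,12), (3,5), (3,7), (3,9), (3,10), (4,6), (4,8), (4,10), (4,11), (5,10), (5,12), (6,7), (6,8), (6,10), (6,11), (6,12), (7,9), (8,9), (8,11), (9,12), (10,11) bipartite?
No (odd cycle of length 3: 7 -> 1 -> 9 -> 7)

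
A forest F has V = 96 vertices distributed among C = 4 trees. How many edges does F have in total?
92 (Each of the 4 component trees on V_i vertices has V_i - 1 edges; summing gives V - C = 96 - 4 = 92)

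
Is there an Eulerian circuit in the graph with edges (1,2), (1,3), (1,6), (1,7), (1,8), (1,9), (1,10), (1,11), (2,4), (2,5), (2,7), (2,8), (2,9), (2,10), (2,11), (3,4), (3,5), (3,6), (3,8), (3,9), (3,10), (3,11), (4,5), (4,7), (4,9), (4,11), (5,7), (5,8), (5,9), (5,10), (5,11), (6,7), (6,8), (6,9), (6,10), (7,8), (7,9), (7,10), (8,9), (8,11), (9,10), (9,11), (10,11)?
Yes (the graph is connected and all 11 vertices have even degree)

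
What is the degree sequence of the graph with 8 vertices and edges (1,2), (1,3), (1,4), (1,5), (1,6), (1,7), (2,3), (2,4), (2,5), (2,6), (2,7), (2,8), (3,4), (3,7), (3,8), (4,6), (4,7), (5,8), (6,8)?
[7, 6, 5, 5, 4, 4, 4, 3] (degrees: deg(1)=6, deg(2)=7, deg(3)=5, deg(4)=5, deg(5)=3, deg(6)=4, deg(7)=4, deg(8)=4)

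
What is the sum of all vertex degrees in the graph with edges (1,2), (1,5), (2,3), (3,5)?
8 (handshake: sum of degrees = 2|E| = 2 x 4 = 8)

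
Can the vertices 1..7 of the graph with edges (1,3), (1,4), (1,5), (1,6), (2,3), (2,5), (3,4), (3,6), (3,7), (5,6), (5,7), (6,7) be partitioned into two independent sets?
No (odd cycle of length 3: 6 -> 1 -> 3 -> 6)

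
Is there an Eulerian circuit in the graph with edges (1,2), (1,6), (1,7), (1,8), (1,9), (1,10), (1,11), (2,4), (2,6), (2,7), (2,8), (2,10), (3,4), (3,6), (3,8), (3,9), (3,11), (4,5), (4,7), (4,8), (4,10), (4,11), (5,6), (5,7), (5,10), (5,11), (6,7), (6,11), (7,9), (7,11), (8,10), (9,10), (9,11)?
No (8 vertices have odd degree: {1, 3, 4, 5, 7, 8, 9, 11}; Eulerian circuit requires 0)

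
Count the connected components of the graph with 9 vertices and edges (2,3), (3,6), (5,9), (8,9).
5 (components: {1}, {2, 3, 6}, {4}, {5, 8, 9}, {7})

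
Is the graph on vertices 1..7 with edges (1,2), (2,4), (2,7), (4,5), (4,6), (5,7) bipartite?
Yes. Partition: {1, 3, 4, 7}, {2, 5, 6}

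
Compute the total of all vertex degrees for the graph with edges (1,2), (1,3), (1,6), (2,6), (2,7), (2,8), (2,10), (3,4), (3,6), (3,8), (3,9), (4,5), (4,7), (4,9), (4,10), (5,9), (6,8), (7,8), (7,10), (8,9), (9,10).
42 (handshake: sum of degrees = 2|E| = 2 x 21 = 42)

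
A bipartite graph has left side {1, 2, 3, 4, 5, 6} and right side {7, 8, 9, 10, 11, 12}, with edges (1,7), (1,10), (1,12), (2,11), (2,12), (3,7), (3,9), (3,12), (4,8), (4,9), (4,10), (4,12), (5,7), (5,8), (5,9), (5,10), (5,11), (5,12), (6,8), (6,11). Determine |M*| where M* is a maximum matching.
6 (matching: (1,12), (2,11), (3,9), (4,10), (5,7), (6,8); upper bound min(|L|,|R|) = min(6,6) = 6)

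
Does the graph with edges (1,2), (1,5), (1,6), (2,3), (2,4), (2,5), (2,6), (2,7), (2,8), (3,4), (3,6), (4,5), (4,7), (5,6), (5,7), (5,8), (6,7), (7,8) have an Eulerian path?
No (6 vertices have odd degree: {1, 2, 3, 6, 7, 8}; Eulerian path requires 0 or 2)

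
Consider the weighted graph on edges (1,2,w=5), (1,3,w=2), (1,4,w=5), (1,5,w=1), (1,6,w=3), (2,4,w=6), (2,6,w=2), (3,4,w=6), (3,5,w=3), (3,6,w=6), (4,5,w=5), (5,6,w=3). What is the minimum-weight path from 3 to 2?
7 (path: 3 -> 1 -> 2; weights 2 + 5 = 7)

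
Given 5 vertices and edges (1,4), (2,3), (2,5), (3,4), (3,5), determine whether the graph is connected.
Yes (BFS from 1 visits [1, 4, 3, 2, 5] — all 5 vertices reached)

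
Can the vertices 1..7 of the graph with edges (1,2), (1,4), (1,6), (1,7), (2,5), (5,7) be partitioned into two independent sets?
Yes. Partition: {1, 3, 5}, {2, 4, 6, 7}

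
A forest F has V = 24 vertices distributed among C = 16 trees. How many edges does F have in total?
8 (Each of the 16 component trees on V_i vertices has V_i - 1 edges; summing gives V - C = 24 - 16 = 8)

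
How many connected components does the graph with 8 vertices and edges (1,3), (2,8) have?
6 (components: {1, 3}, {2, 8}, {4}, {5}, {6}, {7})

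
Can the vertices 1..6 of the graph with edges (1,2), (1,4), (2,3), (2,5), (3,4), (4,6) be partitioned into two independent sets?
Yes. Partition: {1, 3, 5, 6}, {2, 4}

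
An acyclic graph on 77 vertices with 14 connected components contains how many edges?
63 (Each of the 14 component trees on V_i vertices has V_i - 1 edges; summing gives V - C = 77 - 14 = 63)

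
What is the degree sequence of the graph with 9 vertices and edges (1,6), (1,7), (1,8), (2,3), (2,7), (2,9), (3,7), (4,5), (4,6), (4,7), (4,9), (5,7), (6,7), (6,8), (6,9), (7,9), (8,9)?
[7, 5, 5, 4, 3, 3, 3, 2, 2] (degrees: deg(1)=3, deg(2)=3, deg(3)=2, deg(4)=4, deg(5)=2, deg(6)=5, deg(7)=7, deg(8)=3, deg(9)=5)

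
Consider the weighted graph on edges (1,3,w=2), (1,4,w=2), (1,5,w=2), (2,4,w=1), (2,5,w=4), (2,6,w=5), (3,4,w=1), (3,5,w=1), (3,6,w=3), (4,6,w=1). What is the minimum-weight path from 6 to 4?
1 (path: 6 -> 4; weights 1 = 1)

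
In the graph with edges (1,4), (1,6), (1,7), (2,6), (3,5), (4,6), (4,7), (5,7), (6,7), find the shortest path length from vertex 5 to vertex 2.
3 (path: 5 -> 7 -> 6 -> 2, 3 edges)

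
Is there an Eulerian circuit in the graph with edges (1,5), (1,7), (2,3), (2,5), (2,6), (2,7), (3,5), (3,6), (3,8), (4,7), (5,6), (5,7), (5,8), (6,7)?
No (2 vertices have odd degree: {4, 7}; Eulerian circuit requires 0)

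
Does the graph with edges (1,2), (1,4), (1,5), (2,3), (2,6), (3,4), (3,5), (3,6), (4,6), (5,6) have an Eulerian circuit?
No (4 vertices have odd degree: {1, 2, 4, 5}; Eulerian circuit requires 0)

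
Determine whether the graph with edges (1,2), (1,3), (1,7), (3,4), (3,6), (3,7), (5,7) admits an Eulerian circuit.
No (6 vertices have odd degree: {1, 2, 4, 5, 6, 7}; Eulerian circuit requires 0)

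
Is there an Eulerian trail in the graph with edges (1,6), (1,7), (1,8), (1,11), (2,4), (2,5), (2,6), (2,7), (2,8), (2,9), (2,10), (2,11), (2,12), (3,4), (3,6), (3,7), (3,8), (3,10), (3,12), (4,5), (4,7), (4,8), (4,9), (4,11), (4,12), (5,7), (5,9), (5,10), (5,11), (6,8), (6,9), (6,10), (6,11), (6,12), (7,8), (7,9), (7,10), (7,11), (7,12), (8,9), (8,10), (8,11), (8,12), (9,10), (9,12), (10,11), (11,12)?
Yes (the graph is connected and exactly 2 vertices have odd degree: {2, 11}; any Eulerian path must start and end at those)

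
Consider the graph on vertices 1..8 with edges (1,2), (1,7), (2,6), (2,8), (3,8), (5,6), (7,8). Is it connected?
No, it has 2 components: {1, 2, 3, 5, 6, 7, 8}, {4}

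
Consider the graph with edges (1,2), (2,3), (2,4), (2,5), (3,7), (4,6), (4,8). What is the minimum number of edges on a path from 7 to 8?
4 (path: 7 -> 3 -> 2 -> 4 -> 8, 4 edges)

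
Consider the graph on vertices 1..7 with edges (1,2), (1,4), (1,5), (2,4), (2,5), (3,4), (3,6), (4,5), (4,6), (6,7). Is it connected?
Yes (BFS from 1 visits [1, 2, 4, 5, 3, 6, 7] — all 7 vertices reached)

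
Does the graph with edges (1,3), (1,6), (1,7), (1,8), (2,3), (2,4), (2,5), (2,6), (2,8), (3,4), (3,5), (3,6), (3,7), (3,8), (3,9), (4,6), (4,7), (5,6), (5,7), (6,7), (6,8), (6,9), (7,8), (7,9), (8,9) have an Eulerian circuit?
No (2 vertices have odd degree: {2, 7}; Eulerian circuit requires 0)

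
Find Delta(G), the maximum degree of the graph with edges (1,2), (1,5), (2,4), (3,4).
2 (attained at vertices 1, 2, 4)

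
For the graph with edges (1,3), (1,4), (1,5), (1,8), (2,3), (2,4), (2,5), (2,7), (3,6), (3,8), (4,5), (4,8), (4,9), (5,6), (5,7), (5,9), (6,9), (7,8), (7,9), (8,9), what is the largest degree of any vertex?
6 (attained at vertex 5)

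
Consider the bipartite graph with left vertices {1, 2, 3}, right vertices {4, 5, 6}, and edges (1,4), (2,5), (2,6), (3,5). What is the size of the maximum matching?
3 (matching: (1,4), (2,6), (3,5); upper bound min(|L|,|R|) = min(3,3) = 3)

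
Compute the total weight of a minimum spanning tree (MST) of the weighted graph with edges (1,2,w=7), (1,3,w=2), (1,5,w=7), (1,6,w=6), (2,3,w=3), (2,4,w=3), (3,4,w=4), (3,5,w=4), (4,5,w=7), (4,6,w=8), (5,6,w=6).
18 (MST edges: (1,3,w=2), (1,6,w=6), (2,3,w=3), (2,4,w=3), (3,5,w=4); sum of weights 2 + 6 + 3 + 3 + 4 = 18)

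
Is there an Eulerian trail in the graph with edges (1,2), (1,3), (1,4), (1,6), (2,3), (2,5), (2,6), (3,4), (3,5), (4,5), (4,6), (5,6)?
Yes — and in fact it has an Eulerian circuit (the graph is connected and all 6 vertices have even degree)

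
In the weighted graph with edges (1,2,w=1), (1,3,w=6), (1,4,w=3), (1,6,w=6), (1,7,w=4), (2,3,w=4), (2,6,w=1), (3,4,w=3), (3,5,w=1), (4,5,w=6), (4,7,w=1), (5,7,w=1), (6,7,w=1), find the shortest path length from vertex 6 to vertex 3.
3 (path: 6 -> 7 -> 5 -> 3; weights 1 + 1 + 1 = 3)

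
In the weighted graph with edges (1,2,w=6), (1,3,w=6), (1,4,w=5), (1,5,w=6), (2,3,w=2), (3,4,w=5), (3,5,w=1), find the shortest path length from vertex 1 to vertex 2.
6 (path: 1 -> 2; weights 6 = 6)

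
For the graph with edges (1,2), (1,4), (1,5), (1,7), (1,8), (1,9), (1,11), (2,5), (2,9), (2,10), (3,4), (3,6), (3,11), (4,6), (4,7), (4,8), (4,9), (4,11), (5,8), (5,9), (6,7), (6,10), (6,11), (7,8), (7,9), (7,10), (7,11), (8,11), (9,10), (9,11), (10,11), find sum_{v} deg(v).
62 (handshake: sum of degrees = 2|E| = 2 x 31 = 62)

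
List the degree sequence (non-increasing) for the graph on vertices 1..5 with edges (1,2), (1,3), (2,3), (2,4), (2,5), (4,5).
[4, 2, 2, 2, 2] (degrees: deg(1)=2, deg(2)=4, deg(3)=2, deg(4)=2, deg(5)=2)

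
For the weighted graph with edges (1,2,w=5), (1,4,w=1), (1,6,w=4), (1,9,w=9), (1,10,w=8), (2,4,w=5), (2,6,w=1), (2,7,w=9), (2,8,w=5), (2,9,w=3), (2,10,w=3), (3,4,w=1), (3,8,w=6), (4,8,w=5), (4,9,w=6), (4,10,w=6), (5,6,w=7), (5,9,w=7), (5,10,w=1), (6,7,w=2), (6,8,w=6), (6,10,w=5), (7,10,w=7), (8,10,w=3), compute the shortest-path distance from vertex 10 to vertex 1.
7 (path: 10 -> 4 -> 1; weights 6 + 1 = 7)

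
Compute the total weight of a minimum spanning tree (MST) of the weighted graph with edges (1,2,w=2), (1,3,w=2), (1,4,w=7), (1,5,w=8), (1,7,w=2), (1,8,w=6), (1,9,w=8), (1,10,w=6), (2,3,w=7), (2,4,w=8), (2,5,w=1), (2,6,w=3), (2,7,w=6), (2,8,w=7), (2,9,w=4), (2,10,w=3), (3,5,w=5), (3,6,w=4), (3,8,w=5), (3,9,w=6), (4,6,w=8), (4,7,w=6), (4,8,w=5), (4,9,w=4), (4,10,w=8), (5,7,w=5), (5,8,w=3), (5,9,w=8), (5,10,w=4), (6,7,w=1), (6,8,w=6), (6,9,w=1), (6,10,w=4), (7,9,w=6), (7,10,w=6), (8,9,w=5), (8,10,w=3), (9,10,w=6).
19 (MST edges: (1,2,w=2), (1,3,w=2), (1,7,w=2), (2,5,w=1), (2,10,w=3), (4,9,w=4), (5,8,w=3), (6,7,w=1), (6,9,w=1); sum of weights 2 + 2 + 2 + 1 + 3 + 4 + 3 + 1 + 1 = 19)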